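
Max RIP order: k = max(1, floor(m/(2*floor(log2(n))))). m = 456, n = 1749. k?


floor(log2(1749)) = 10.
2*10 = 20.
m/(2*floor(log2(n))) = 456/20 ≈ 22.8.
floor = 22.
k = max(1, 22) = 22.

22


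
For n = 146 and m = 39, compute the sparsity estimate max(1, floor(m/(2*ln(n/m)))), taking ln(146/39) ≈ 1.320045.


n/m = 146/39.
ln(n/m) ≈ 1.320045.
2*ln(n/m) ≈ 2.64009.
m/(2*ln(n/m)) ≈ 39/2.64009 ≈ 14.7722.
floor = 14.
k_max = max(1, 14) = 14.

14


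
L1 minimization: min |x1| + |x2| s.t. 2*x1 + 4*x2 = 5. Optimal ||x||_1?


Axis intercepts:
  x1 = 5/2, x2 = 0: L1 = 5/2
  x1 = 0, x2 = 5/4: L1 = 5/4
x* = (0, 5/4)
||x*||_1 = 5/4.

5/4


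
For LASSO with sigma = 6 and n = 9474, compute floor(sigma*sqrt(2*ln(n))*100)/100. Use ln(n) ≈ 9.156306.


ln(9474) ≈ 9.156306.
2*ln(n) ≈ 18.312612.
sqrt(2*ln(n)) ≈ sqrt(18.312612) ≈ 4.279324.
lambda ≈ 6*4.279324 = 25.675944.
floor(lambda*100)/100 = 25.67.

25.67


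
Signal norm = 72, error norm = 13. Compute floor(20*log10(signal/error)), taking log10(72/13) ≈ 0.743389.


||x||/||e|| = 72/13.
log10(72/13) ≈ 0.743389.
20*log10(||x||/||e||) ≈ 20*0.743389 = 14.86778.
floor(14.86778) = 14.

14


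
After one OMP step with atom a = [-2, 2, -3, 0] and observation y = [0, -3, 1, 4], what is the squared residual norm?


a^T a = 17.
a^T y = -9.
coeff = -9/17 = -9/17.
||r||^2 = 361/17.

361/17


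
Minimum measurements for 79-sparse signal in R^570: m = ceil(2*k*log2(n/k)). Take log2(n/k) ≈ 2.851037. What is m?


log2(n/k) = log2(570/79) ≈ 2.851037.
2*k*log2(n/k) ≈ 2*79*2.851037 = 450.463846.
m = ceil(450.463846) = 451.

451


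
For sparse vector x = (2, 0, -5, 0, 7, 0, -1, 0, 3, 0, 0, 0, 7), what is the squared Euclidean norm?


Non-zero entries: [(0, 2), (2, -5), (4, 7), (6, -1), (8, 3), (12, 7)]
Squares: [4, 25, 49, 1, 9, 49]
||x||_2^2 = sum = 137.

137


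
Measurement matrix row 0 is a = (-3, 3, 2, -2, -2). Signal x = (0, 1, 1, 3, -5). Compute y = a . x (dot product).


Non-zero terms: ['3*1', '2*1', '-2*3', '-2*-5']
Products: [3, 2, -6, 10]
y = sum = 9.

9


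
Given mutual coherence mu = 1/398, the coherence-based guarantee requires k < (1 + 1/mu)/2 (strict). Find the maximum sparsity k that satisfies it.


1/mu = 398.
1 + 1/mu = 399.
(1 + 1/mu)/2 = 199.5 is not an integer, so k_max = floor(199.5) = 199.

199


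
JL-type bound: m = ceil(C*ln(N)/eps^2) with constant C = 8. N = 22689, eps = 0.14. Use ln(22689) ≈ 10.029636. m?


ln(22689) ≈ 10.029636.
eps^2 = 0.14^2 = 0.0196.
C*ln(N)/eps^2 ≈ 8*10.029636/0.0196 ≈ 4093.729.
m = ceil(4093.729) = 4094.

4094


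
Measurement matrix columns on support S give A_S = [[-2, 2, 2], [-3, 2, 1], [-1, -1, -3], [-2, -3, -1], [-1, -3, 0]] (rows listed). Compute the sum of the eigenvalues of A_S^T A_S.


Sum of eigenvalues of A_S^T A_S = trace(A_S^T A_S) = sum of squared column norms of A_S.
A_S^T A_S diagonal: [19, 27, 15].
trace = 19 + 27 + 15 = 61.

61


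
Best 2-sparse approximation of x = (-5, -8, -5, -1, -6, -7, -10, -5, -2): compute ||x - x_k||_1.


Sorted |x_i| descending: [10, 8, 7, 6, 5, 5, 5, 2, 1]
Keep top 2: [10, 8]
Tail entries: [7, 6, 5, 5, 5, 2, 1]
L1 error = sum of tail = 31.

31


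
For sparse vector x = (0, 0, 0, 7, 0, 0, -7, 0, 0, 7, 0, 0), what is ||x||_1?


Non-zero entries: [(3, 7), (6, -7), (9, 7)]
Absolute values: [7, 7, 7]
||x||_1 = sum = 21.

21


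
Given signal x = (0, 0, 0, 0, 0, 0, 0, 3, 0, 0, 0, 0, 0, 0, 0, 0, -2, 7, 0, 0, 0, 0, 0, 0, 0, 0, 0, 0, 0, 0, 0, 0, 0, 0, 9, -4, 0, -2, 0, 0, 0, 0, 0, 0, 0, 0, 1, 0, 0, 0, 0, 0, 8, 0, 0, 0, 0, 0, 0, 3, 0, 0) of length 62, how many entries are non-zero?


Non-zero positions: [7, 16, 17, 34, 35, 37, 46, 52, 59].
Sparsity = 9.

9


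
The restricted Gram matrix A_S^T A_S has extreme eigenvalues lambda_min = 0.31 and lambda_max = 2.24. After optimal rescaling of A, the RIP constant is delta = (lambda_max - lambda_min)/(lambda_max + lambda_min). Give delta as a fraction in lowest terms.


lambda_max - lambda_min = 2.24 - 0.31 = 1.93.
lambda_max + lambda_min = 2.24 + 0.31 = 2.55.
delta = 1.93/2.55 = 193/255.

193/255


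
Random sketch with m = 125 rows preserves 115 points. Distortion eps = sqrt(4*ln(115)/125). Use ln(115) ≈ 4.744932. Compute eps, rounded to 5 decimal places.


ln(115) ≈ 4.744932.
4*ln(N)/m ≈ 4*4.744932/125 ≈ 0.15183782.
eps = sqrt(0.15183782) ≈ 0.3896637 ≈ 0.38966.

0.38966


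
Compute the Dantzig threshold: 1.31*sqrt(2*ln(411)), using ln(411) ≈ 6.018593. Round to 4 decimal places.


ln(411) ≈ 6.018593.
2*ln(n) ≈ 12.037186.
sqrt(2*ln(n)) ≈ sqrt(12.037186) ≈ 3.469465.
threshold ≈ 1.31*3.469465 = 4.54499915 ≈ 4.5450.

4.5450


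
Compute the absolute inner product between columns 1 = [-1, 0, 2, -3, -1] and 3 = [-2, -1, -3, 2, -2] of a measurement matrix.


Inner product: -1*-2 + 0*-1 + 2*-3 + -3*2 + -1*-2
Products: [2, 0, -6, -6, 2]
Sum = -8.
|dot| = 8.

8


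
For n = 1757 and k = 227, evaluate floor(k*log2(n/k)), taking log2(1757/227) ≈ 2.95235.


log2(n/k) = log2(1757/227) ≈ 2.95235.
k*log2(n/k) ≈ 227*2.95235 = 670.18345.
floor(670.18345) = 670.

670


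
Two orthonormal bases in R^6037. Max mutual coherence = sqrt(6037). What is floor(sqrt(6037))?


77^2 = 5929 <= 6037 < 6084 = 78^2, so 77 <= sqrt(6037) < 78.
floor(sqrt(6037)) = 77.

77


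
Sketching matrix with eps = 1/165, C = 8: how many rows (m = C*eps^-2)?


1/eps = 165.
(1/eps)^2 = 27225.
m = 8*27225 = 217800.

217800


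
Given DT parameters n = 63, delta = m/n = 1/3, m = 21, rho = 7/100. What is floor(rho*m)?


m = 1/3*63 = 21.
rho = 7/100.
rho*m = 7/100*21 = 1.47.
k = floor(1.47) = 1.

1


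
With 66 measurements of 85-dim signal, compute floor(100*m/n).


100*m/n = 100*66/85 ≈ 77.6471.
floor = 77.

77


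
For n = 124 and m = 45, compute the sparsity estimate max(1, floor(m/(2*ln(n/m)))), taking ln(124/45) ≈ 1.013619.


n/m = 124/45.
ln(n/m) ≈ 1.013619.
2*ln(n/m) ≈ 2.027238.
m/(2*ln(n/m)) ≈ 45/2.027238 ≈ 22.1977.
floor = 22.
k_max = max(1, 22) = 22.

22


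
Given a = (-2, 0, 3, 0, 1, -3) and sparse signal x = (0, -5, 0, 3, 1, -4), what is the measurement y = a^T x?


Non-zero terms: ['0*-5', '0*3', '1*1', '-3*-4']
Products: [0, 0, 1, 12]
y = sum = 13.

13


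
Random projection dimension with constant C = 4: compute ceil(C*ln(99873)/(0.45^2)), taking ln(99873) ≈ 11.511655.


ln(99873) ≈ 11.511655.
eps^2 = 0.45^2 = 0.2025.
C*ln(N)/eps^2 ≈ 4*11.511655/0.2025 ≈ 227.3907.
m = ceil(227.3907) = 228.

228


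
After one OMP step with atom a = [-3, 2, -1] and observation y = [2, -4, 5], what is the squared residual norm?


a^T a = 14.
a^T y = -19.
coeff = -19/14 = -19/14.
||r||^2 = 269/14.

269/14


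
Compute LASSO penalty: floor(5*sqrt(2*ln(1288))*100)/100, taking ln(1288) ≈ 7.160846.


ln(1288) ≈ 7.160846.
2*ln(n) ≈ 14.321692.
sqrt(2*ln(n)) ≈ sqrt(14.321692) ≈ 3.784401.
lambda ≈ 5*3.784401 = 18.922005.
floor(lambda*100)/100 = 18.92.

18.92


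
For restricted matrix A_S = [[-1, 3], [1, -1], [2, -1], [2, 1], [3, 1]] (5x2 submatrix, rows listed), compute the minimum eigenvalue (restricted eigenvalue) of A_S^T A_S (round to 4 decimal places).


A_S^T A_S = [[19, -1], [-1, 13]].
trace = 32.
det = 246.
disc = trace^2 - 4*det = 1024 - 4*246 = 40.
sqrt(40) ≈ 6.324555.
lam_min = (32 - sqrt(40))/2 ≈ (32 - 6.324555)/2 = 12.8377225 ≈ 12.8377.

12.8377


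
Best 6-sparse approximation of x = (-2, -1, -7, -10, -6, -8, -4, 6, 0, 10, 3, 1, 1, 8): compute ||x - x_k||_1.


Sorted |x_i| descending: [10, 10, 8, 8, 7, 6, 6, 4, 3, 2, 1, 1, 1, 0]
Keep top 6: [10, 10, 8, 8, 7, 6]
Tail entries: [6, 4, 3, 2, 1, 1, 1, 0]
L1 error = sum of tail = 18.

18


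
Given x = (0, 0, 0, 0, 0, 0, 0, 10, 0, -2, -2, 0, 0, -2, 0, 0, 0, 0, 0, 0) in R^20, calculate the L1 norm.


Non-zero entries: [(7, 10), (9, -2), (10, -2), (13, -2)]
Absolute values: [10, 2, 2, 2]
||x||_1 = sum = 16.

16


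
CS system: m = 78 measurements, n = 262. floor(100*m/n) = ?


100*m/n = 100*78/262 ≈ 29.771.
floor = 29.

29


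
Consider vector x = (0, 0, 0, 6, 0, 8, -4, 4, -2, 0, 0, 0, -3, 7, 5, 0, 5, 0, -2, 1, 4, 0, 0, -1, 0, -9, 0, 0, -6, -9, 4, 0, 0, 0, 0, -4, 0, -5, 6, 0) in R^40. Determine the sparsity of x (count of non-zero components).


Non-zero positions: [3, 5, 6, 7, 8, 12, 13, 14, 16, 18, 19, 20, 23, 25, 28, 29, 30, 35, 37, 38].
Sparsity = 20.

20


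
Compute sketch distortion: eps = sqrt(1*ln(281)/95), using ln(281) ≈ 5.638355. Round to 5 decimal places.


ln(281) ≈ 5.638355.
1*ln(N)/m ≈ 1*5.638355/95 ≈ 0.05935111.
eps = sqrt(0.05935111) ≈ 0.2436208 ≈ 0.24362.

0.24362


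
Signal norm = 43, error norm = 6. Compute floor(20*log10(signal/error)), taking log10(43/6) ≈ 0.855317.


||x||/||e|| = 43/6.
log10(43/6) ≈ 0.855317.
20*log10(||x||/||e||) ≈ 20*0.855317 = 17.10634.
floor(17.10634) = 17.

17


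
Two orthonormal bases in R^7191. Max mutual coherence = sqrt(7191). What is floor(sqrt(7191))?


84^2 = 7056 <= 7191 < 7225 = 85^2, so 84 <= sqrt(7191) < 85.
floor(sqrt(7191)) = 84.

84


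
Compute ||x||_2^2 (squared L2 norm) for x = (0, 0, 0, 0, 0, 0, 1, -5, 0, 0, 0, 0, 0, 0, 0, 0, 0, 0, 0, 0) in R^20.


Non-zero entries: [(6, 1), (7, -5)]
Squares: [1, 25]
||x||_2^2 = sum = 26.

26


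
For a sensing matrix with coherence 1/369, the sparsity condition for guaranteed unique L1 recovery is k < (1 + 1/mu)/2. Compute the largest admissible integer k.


1/mu = 369.
1 + 1/mu = 370.
(1 + 1/mu)/2 = 185 is an integer and the inequality is strict, so k_max = 185 - 1 = 184.

184


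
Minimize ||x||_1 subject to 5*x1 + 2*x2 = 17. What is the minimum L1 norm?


Axis intercepts:
  x1 = 17/5, x2 = 0: L1 = 17/5
  x1 = 0, x2 = 17/2: L1 = 17/2
x* = (17/5, 0)
||x*||_1 = 17/5.

17/5


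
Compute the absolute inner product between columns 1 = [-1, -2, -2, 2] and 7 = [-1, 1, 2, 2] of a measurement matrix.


Inner product: -1*-1 + -2*1 + -2*2 + 2*2
Products: [1, -2, -4, 4]
Sum = -1.
|dot| = 1.

1


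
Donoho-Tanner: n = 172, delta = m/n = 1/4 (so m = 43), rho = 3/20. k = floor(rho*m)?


m = 1/4*172 = 43.
rho = 3/20.
rho*m = 3/20*43 = 6.45.
k = floor(6.45) = 6.

6


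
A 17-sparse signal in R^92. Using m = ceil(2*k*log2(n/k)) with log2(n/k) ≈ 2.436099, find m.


log2(n/k) = log2(92/17) ≈ 2.436099.
2*k*log2(n/k) ≈ 2*17*2.436099 = 82.827366.
m = ceil(82.827366) = 83.

83


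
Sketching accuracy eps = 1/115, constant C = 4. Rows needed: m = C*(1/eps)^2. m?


1/eps = 115.
(1/eps)^2 = 13225.
m = 4*13225 = 52900.

52900


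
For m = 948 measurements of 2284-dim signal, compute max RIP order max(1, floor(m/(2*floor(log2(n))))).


floor(log2(2284)) = 11.
2*11 = 22.
m/(2*floor(log2(n))) = 948/22 ≈ 43.0909.
floor = 43.
k = max(1, 43) = 43.

43


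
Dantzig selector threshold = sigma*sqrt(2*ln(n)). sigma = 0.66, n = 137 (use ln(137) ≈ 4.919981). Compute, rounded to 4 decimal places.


ln(137) ≈ 4.919981.
2*ln(n) ≈ 9.839962.
sqrt(2*ln(n)) ≈ sqrt(9.839962) ≈ 3.136871.
threshold ≈ 0.66*3.136871 = 2.07033486 ≈ 2.0703.

2.0703


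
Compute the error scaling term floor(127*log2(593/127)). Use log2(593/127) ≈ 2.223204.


log2(n/k) = log2(593/127) ≈ 2.223204.
k*log2(n/k) ≈ 127*2.223204 = 282.346908.
floor(282.346908) = 282.

282


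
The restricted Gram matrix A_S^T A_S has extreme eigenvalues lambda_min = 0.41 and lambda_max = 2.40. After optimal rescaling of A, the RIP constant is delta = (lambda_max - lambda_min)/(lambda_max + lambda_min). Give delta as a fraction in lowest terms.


lambda_max - lambda_min = 2.40 - 0.41 = 1.99.
lambda_max + lambda_min = 2.40 + 0.41 = 2.81.
delta = 1.99/2.81 = 199/281.

199/281


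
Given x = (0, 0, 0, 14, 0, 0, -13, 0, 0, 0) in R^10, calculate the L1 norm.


Non-zero entries: [(3, 14), (6, -13)]
Absolute values: [14, 13]
||x||_1 = sum = 27.

27


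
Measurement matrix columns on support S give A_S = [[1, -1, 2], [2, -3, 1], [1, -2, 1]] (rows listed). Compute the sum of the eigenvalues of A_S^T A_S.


Sum of eigenvalues of A_S^T A_S = trace(A_S^T A_S) = sum of squared column norms of A_S.
A_S^T A_S diagonal: [6, 14, 6].
trace = 6 + 14 + 6 = 26.

26


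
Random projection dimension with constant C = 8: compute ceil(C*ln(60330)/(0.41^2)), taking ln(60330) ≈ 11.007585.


ln(60330) ≈ 11.007585.
eps^2 = 0.41^2 = 0.1681.
C*ln(N)/eps^2 ≈ 8*11.007585/0.1681 ≈ 523.8589.
m = ceil(523.8589) = 524.

524


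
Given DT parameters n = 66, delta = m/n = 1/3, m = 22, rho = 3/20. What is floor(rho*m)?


m = 1/3*66 = 22.
rho = 3/20.
rho*m = 3/20*22 = 3.3.
k = floor(3.3) = 3.

3


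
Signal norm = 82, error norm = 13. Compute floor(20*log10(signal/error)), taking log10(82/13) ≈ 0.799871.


||x||/||e|| = 82/13.
log10(82/13) ≈ 0.799871.
20*log10(||x||/||e||) ≈ 20*0.799871 = 15.99742.
floor(15.99742) = 15.

15


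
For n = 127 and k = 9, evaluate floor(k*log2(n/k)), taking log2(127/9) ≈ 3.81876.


log2(n/k) = log2(127/9) ≈ 3.81876.
k*log2(n/k) ≈ 9*3.81876 = 34.36884.
floor(34.36884) = 34.

34


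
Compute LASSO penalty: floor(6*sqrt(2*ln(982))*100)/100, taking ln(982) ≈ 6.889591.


ln(982) ≈ 6.889591.
2*ln(n) ≈ 13.779182.
sqrt(2*ln(n)) ≈ sqrt(13.779182) ≈ 3.712032.
lambda ≈ 6*3.712032 = 22.272192.
floor(lambda*100)/100 = 22.27.

22.27


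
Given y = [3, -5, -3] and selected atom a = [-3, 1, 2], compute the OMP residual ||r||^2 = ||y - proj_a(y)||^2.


a^T a = 14.
a^T y = -20.
coeff = -20/14 = -10/7.
||r||^2 = 101/7.

101/7


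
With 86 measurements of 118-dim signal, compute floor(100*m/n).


100*m/n = 100*86/118 ≈ 72.8814.
floor = 72.

72


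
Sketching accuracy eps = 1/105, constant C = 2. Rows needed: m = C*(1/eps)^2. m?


1/eps = 105.
(1/eps)^2 = 11025.
m = 2*11025 = 22050.

22050


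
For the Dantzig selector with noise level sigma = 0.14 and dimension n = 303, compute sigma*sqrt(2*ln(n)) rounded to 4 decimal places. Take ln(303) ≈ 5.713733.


ln(303) ≈ 5.713733.
2*ln(n) ≈ 11.427466.
sqrt(2*ln(n)) ≈ sqrt(11.427466) ≈ 3.380454.
threshold ≈ 0.14*3.380454 = 0.47326356 ≈ 0.4733.

0.4733


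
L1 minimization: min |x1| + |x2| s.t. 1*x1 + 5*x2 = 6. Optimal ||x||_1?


Axis intercepts:
  x1 = 6, x2 = 0: L1 = 6
  x1 = 0, x2 = 6/5: L1 = 6/5
x* = (0, 6/5)
||x*||_1 = 6/5.

6/5


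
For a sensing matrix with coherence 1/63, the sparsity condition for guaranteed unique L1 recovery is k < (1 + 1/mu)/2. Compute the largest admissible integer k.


1/mu = 63.
1 + 1/mu = 64.
(1 + 1/mu)/2 = 32 is an integer and the inequality is strict, so k_max = 32 - 1 = 31.

31


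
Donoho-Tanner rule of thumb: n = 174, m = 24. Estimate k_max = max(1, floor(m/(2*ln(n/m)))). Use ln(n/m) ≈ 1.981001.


n/m = 174/24 = 29/4.
ln(n/m) ≈ 1.981001.
2*ln(n/m) ≈ 3.962002.
m/(2*ln(n/m)) ≈ 24/3.962002 ≈ 6.0575.
floor = 6.
k_max = max(1, 6) = 6.

6


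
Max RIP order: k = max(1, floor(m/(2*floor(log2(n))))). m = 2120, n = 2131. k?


floor(log2(2131)) = 11.
2*11 = 22.
m/(2*floor(log2(n))) = 2120/22 ≈ 96.3636.
floor = 96.
k = max(1, 96) = 96.

96


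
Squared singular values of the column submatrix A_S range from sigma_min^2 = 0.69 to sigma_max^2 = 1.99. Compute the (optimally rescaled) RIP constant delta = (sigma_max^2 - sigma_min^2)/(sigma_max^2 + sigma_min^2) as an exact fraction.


lambda_max - lambda_min = 1.99 - 0.69 = 1.30.
lambda_max + lambda_min = 1.99 + 0.69 = 2.68.
delta = 1.30/2.68 = 130/268 = 65/134.

65/134


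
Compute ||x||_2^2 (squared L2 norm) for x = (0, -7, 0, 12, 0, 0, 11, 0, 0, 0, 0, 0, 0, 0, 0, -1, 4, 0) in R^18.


Non-zero entries: [(1, -7), (3, 12), (6, 11), (15, -1), (16, 4)]
Squares: [49, 144, 121, 1, 16]
||x||_2^2 = sum = 331.

331


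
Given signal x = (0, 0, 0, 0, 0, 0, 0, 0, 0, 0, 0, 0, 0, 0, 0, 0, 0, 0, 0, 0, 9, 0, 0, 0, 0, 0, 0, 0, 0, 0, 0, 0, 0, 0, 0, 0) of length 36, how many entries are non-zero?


Non-zero positions: [20].
Sparsity = 1.

1


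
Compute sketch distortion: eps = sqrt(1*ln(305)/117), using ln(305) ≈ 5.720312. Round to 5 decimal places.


ln(305) ≈ 5.720312.
1*ln(N)/m ≈ 1*5.720312/117 ≈ 0.04889156.
eps = sqrt(0.04889156) ≈ 0.2211144 ≈ 0.22111.

0.22111


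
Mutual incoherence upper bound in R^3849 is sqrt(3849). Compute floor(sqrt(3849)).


62^2 = 3844 <= 3849 < 3969 = 63^2, so 62 <= sqrt(3849) < 63.
floor(sqrt(3849)) = 62.

62


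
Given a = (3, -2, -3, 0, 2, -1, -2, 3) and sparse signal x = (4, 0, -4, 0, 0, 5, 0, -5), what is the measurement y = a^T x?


Non-zero terms: ['3*4', '-3*-4', '-1*5', '3*-5']
Products: [12, 12, -5, -15]
y = sum = 4.

4


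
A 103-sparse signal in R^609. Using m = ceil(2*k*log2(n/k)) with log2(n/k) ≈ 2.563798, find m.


log2(n/k) = log2(609/103) ≈ 2.563798.
2*k*log2(n/k) ≈ 2*103*2.563798 = 528.142388.
m = ceil(528.142388) = 529.

529


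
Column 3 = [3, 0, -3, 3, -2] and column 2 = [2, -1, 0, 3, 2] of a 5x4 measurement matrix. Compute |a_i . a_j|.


Inner product: 3*2 + 0*-1 + -3*0 + 3*3 + -2*2
Products: [6, 0, 0, 9, -4]
Sum = 11.
|dot| = 11.

11


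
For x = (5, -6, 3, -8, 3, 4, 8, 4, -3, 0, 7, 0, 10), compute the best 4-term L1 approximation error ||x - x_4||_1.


Sorted |x_i| descending: [10, 8, 8, 7, 6, 5, 4, 4, 3, 3, 3, 0, 0]
Keep top 4: [10, 8, 8, 7]
Tail entries: [6, 5, 4, 4, 3, 3, 3, 0, 0]
L1 error = sum of tail = 28.

28


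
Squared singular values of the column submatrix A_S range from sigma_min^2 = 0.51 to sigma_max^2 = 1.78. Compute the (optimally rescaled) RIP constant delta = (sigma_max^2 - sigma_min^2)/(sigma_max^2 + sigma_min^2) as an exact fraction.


lambda_max - lambda_min = 1.78 - 0.51 = 1.27.
lambda_max + lambda_min = 1.78 + 0.51 = 2.29.
delta = 1.27/2.29 = 127/229.

127/229


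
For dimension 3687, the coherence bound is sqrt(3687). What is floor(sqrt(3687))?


60^2 = 3600 <= 3687 < 3721 = 61^2, so 60 <= sqrt(3687) < 61.
floor(sqrt(3687)) = 60.

60


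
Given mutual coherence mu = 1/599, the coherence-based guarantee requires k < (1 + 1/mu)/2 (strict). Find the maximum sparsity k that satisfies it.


1/mu = 599.
1 + 1/mu = 600.
(1 + 1/mu)/2 = 300 is an integer and the inequality is strict, so k_max = 300 - 1 = 299.

299


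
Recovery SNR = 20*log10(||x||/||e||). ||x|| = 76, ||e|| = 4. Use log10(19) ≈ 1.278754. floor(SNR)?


||x||/||e|| = 76/4 = 19.
log10(19) ≈ 1.278754.
20*log10(||x||/||e||) ≈ 20*1.278754 = 25.57508.
floor(25.57508) = 25.

25


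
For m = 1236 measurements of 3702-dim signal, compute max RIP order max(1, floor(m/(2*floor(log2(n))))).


floor(log2(3702)) = 11.
2*11 = 22.
m/(2*floor(log2(n))) = 1236/22 ≈ 56.1818.
floor = 56.
k = max(1, 56) = 56.

56


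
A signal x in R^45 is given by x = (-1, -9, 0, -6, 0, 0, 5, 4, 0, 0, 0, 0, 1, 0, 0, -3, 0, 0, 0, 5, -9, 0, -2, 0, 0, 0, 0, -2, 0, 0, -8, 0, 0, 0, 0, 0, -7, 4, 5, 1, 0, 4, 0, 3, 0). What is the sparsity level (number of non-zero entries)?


Non-zero positions: [0, 1, 3, 6, 7, 12, 15, 19, 20, 22, 27, 30, 36, 37, 38, 39, 41, 43].
Sparsity = 18.

18


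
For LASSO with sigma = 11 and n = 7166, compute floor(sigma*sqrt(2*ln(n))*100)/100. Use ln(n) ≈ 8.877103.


ln(7166) ≈ 8.877103.
2*ln(n) ≈ 17.754206.
sqrt(2*ln(n)) ≈ sqrt(17.754206) ≈ 4.213574.
lambda ≈ 11*4.213574 = 46.349314.
floor(lambda*100)/100 = 46.34.

46.34


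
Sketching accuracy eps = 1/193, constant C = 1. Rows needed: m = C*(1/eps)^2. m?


1/eps = 193.
(1/eps)^2 = 37249.
m = 1*37249 = 37249.

37249


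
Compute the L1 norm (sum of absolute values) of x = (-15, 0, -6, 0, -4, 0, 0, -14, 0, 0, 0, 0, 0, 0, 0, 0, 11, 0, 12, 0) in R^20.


Non-zero entries: [(0, -15), (2, -6), (4, -4), (7, -14), (16, 11), (18, 12)]
Absolute values: [15, 6, 4, 14, 11, 12]
||x||_1 = sum = 62.

62


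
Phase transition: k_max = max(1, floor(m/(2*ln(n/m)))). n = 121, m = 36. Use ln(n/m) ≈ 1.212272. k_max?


n/m = 121/36.
ln(n/m) ≈ 1.212272.
2*ln(n/m) ≈ 2.424544.
m/(2*ln(n/m)) ≈ 36/2.424544 ≈ 14.8482.
floor = 14.
k_max = max(1, 14) = 14.

14


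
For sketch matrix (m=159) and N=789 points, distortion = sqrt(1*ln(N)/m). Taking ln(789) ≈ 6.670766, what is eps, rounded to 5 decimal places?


ln(789) ≈ 6.670766.
1*ln(N)/m ≈ 1*6.670766/159 ≈ 0.0419545.
eps = sqrt(0.0419545) ≈ 0.204828 ≈ 0.20483.

0.20483


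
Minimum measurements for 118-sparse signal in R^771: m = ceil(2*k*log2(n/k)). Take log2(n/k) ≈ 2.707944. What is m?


log2(n/k) = log2(771/118) ≈ 2.707944.
2*k*log2(n/k) ≈ 2*118*2.707944 = 639.074784.
m = ceil(639.074784) = 640.

640


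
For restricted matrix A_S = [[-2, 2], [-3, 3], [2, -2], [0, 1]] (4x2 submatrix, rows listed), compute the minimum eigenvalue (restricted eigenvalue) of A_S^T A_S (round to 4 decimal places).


A_S^T A_S = [[17, -17], [-17, 18]].
trace = 35.
det = 17.
disc = trace^2 - 4*det = 1225 - 4*17 = 1157.
sqrt(1157) ≈ 34.014703.
lam_min = (35 - sqrt(1157))/2 ≈ (35 - 34.014703)/2 = 0.4926485 ≈ 0.4926.

0.4926


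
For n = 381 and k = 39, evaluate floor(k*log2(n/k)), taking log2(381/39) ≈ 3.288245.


log2(n/k) = log2(381/39) ≈ 3.288245.
k*log2(n/k) ≈ 39*3.288245 = 128.241555.
floor(128.241555) = 128.

128


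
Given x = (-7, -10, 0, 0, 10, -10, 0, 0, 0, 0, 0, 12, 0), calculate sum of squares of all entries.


Non-zero entries: [(0, -7), (1, -10), (4, 10), (5, -10), (11, 12)]
Squares: [49, 100, 100, 100, 144]
||x||_2^2 = sum = 493.

493


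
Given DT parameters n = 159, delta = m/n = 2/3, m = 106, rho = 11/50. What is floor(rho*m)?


m = 2/3*159 = 106.
rho = 11/50.
rho*m = 11/50*106 = 23.32.
k = floor(23.32) = 23.

23


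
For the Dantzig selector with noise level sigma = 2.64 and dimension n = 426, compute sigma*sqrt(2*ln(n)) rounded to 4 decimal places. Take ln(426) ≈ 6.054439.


ln(426) ≈ 6.054439.
2*ln(n) ≈ 12.108878.
sqrt(2*ln(n)) ≈ sqrt(12.108878) ≈ 3.479781.
threshold ≈ 2.64*3.479781 = 9.18662184 ≈ 9.1866.

9.1866


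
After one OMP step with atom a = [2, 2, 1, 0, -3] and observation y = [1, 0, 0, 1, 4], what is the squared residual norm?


a^T a = 18.
a^T y = -10.
coeff = -10/18 = -5/9.
||r||^2 = 112/9.

112/9


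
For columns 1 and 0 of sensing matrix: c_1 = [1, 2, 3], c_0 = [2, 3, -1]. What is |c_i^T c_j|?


Inner product: 1*2 + 2*3 + 3*-1
Products: [2, 6, -3]
Sum = 5.
|dot| = 5.

5


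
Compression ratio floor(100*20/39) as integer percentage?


100*m/n = 100*20/39 ≈ 51.2821.
floor = 51.

51


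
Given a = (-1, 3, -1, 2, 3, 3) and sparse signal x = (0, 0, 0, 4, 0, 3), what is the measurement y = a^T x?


Non-zero terms: ['2*4', '3*3']
Products: [8, 9]
y = sum = 17.

17


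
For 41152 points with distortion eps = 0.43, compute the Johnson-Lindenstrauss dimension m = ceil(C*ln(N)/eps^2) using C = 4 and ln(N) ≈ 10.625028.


ln(41152) ≈ 10.625028.
eps^2 = 0.43^2 = 0.1849.
C*ln(N)/eps^2 ≈ 4*10.625028/0.1849 ≈ 229.8546.
m = ceil(229.8546) = 230.

230


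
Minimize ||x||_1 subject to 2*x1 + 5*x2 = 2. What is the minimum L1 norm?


Axis intercepts:
  x1 = 1, x2 = 0: L1 = 1
  x1 = 0, x2 = 2/5: L1 = 2/5
x* = (0, 2/5)
||x*||_1 = 2/5.

2/5


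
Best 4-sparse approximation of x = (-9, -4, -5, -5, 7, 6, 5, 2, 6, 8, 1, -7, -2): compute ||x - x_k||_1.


Sorted |x_i| descending: [9, 8, 7, 7, 6, 6, 5, 5, 5, 4, 2, 2, 1]
Keep top 4: [9, 8, 7, 7]
Tail entries: [6, 6, 5, 5, 5, 4, 2, 2, 1]
L1 error = sum of tail = 36.

36


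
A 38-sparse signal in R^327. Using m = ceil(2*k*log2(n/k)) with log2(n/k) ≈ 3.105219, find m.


log2(n/k) = log2(327/38) ≈ 3.105219.
2*k*log2(n/k) ≈ 2*38*3.105219 = 235.996644.
m = ceil(235.996644) = 236.

236


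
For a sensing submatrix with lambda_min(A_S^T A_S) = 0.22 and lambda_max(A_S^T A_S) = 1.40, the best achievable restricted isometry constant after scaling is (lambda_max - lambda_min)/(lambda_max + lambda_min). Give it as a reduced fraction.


lambda_max - lambda_min = 1.40 - 0.22 = 1.18.
lambda_max + lambda_min = 1.40 + 0.22 = 1.62.
delta = 1.18/1.62 = 118/162 = 59/81.

59/81


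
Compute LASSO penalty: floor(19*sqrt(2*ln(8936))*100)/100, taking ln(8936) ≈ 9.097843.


ln(8936) ≈ 9.097843.
2*ln(n) ≈ 18.195686.
sqrt(2*ln(n)) ≈ sqrt(18.195686) ≈ 4.26564.
lambda ≈ 19*4.26564 = 81.04716.
floor(lambda*100)/100 = 81.04.

81.04


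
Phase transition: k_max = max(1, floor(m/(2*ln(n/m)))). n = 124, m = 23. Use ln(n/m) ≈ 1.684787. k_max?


n/m = 124/23.
ln(n/m) ≈ 1.684787.
2*ln(n/m) ≈ 3.369574.
m/(2*ln(n/m)) ≈ 23/3.369574 ≈ 6.8258.
floor = 6.
k_max = max(1, 6) = 6.

6


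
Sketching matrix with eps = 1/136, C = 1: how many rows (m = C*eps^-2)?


1/eps = 136.
(1/eps)^2 = 18496.
m = 1*18496 = 18496.

18496


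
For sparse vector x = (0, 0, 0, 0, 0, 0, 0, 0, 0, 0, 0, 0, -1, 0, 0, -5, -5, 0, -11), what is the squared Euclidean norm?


Non-zero entries: [(12, -1), (15, -5), (16, -5), (18, -11)]
Squares: [1, 25, 25, 121]
||x||_2^2 = sum = 172.

172


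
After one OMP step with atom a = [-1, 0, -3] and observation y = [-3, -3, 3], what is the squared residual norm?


a^T a = 10.
a^T y = -6.
coeff = -6/10 = -3/5.
||r||^2 = 117/5.

117/5


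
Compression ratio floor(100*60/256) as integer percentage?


100*m/n = 100*60/256 ≈ 23.4375.
floor = 23.

23


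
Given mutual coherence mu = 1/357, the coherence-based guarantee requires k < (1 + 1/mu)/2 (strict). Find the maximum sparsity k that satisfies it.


1/mu = 357.
1 + 1/mu = 358.
(1 + 1/mu)/2 = 179 is an integer and the inequality is strict, so k_max = 179 - 1 = 178.

178


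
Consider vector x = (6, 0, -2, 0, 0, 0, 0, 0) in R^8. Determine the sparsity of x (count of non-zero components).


Non-zero positions: [0, 2].
Sparsity = 2.

2


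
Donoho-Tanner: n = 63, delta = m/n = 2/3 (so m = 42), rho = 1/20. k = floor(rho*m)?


m = 2/3*63 = 42.
rho = 1/20.
rho*m = 1/20*42 = 2.1.
k = floor(2.1) = 2.

2


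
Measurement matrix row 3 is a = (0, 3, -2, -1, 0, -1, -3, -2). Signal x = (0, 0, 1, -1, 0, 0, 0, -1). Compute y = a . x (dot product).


Non-zero terms: ['-2*1', '-1*-1', '-2*-1']
Products: [-2, 1, 2]
y = sum = 1.

1


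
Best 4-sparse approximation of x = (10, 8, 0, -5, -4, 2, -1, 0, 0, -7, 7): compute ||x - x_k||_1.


Sorted |x_i| descending: [10, 8, 7, 7, 5, 4, 2, 1, 0, 0, 0]
Keep top 4: [10, 8, 7, 7]
Tail entries: [5, 4, 2, 1, 0, 0, 0]
L1 error = sum of tail = 12.

12


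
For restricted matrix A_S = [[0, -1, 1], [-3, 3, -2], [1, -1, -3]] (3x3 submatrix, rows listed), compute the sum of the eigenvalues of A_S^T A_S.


Sum of eigenvalues of A_S^T A_S = trace(A_S^T A_S) = sum of squared column norms of A_S.
A_S^T A_S diagonal: [10, 11, 14].
trace = 10 + 11 + 14 = 35.

35


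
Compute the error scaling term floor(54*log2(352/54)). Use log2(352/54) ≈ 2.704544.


log2(n/k) = log2(352/54) ≈ 2.704544.
k*log2(n/k) ≈ 54*2.704544 = 146.045376.
floor(146.045376) = 146.

146


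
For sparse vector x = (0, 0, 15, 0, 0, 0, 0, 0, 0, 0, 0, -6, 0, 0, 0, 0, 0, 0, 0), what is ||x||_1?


Non-zero entries: [(2, 15), (11, -6)]
Absolute values: [15, 6]
||x||_1 = sum = 21.

21


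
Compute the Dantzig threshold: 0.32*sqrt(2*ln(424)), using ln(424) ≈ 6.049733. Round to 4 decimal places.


ln(424) ≈ 6.049733.
2*ln(n) ≈ 12.099466.
sqrt(2*ln(n)) ≈ sqrt(12.099466) ≈ 3.478429.
threshold ≈ 0.32*3.478429 = 1.11309728 ≈ 1.1131.

1.1131


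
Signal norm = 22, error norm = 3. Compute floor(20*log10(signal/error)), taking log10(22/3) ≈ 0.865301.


||x||/||e|| = 22/3.
log10(22/3) ≈ 0.865301.
20*log10(||x||/||e||) ≈ 20*0.865301 = 17.30602.
floor(17.30602) = 17.

17


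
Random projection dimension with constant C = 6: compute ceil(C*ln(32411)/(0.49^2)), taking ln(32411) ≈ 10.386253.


ln(32411) ≈ 10.386253.
eps^2 = 0.49^2 = 0.2401.
C*ln(N)/eps^2 ≈ 6*10.386253/0.2401 ≈ 259.5482.
m = ceil(259.5482) = 260.

260


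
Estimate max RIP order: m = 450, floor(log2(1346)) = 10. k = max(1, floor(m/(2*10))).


floor(log2(1346)) = 10.
2*10 = 20.
m/(2*floor(log2(n))) = 450/20 ≈ 22.5.
floor = 22.
k = max(1, 22) = 22.

22


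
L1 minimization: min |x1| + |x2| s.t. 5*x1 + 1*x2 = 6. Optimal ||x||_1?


Axis intercepts:
  x1 = 6/5, x2 = 0: L1 = 6/5
  x1 = 0, x2 = 6: L1 = 6
x* = (6/5, 0)
||x*||_1 = 6/5.

6/5


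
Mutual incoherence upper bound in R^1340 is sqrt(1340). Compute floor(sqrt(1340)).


36^2 = 1296 <= 1340 < 1369 = 37^2, so 36 <= sqrt(1340) < 37.
floor(sqrt(1340)) = 36.

36


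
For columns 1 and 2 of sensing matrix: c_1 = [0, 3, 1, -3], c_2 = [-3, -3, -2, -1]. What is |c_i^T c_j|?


Inner product: 0*-3 + 3*-3 + 1*-2 + -3*-1
Products: [0, -9, -2, 3]
Sum = -8.
|dot| = 8.

8


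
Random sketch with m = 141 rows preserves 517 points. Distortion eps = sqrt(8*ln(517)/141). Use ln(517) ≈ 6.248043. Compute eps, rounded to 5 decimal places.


ln(517) ≈ 6.248043.
8*ln(N)/m ≈ 8*6.248043/141 ≈ 0.35449889.
eps = sqrt(0.35449889) ≈ 0.5953981 ≈ 0.59540.

0.59540


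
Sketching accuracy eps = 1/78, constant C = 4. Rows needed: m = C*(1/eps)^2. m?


1/eps = 78.
(1/eps)^2 = 6084.
m = 4*6084 = 24336.

24336


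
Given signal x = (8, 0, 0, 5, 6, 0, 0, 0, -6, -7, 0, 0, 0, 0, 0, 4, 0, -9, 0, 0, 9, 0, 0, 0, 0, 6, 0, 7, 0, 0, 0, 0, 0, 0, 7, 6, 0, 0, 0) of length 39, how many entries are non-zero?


Non-zero positions: [0, 3, 4, 8, 9, 15, 17, 20, 25, 27, 34, 35].
Sparsity = 12.

12


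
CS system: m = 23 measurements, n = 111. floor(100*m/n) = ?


100*m/n = 100*23/111 ≈ 20.7207.
floor = 20.

20


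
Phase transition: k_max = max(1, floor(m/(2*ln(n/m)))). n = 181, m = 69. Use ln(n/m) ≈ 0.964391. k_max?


n/m = 181/69.
ln(n/m) ≈ 0.964391.
2*ln(n/m) ≈ 1.928782.
m/(2*ln(n/m)) ≈ 69/1.928782 ≈ 35.7739.
floor = 35.
k_max = max(1, 35) = 35.

35


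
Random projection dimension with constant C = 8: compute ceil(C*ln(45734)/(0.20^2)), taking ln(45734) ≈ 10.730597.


ln(45734) ≈ 10.730597.
eps^2 = 0.20^2 = 0.04.
C*ln(N)/eps^2 ≈ 8*10.730597/0.04 ≈ 2146.1194.
m = ceil(2146.1194) = 2147.

2147


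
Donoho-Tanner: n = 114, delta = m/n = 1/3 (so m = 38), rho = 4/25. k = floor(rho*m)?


m = 1/3*114 = 38.
rho = 4/25.
rho*m = 4/25*38 = 6.08.
k = floor(6.08) = 6.

6


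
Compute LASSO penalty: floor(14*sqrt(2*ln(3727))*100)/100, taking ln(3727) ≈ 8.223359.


ln(3727) ≈ 8.223359.
2*ln(n) ≈ 16.446718.
sqrt(2*ln(n)) ≈ sqrt(16.446718) ≈ 4.055455.
lambda ≈ 14*4.055455 = 56.77637.
floor(lambda*100)/100 = 56.77.

56.77


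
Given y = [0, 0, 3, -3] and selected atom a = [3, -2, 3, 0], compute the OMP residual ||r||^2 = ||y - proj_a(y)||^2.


a^T a = 22.
a^T y = 9.
coeff = 9/22 = 9/22.
||r||^2 = 315/22.

315/22


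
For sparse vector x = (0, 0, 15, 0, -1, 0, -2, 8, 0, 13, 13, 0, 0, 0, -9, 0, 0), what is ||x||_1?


Non-zero entries: [(2, 15), (4, -1), (6, -2), (7, 8), (9, 13), (10, 13), (14, -9)]
Absolute values: [15, 1, 2, 8, 13, 13, 9]
||x||_1 = sum = 61.

61


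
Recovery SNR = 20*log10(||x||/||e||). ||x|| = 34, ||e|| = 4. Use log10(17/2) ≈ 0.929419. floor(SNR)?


||x||/||e|| = 34/4 = 17/2.
log10(17/2) ≈ 0.929419.
20*log10(||x||/||e||) ≈ 20*0.929419 = 18.58838.
floor(18.58838) = 18.

18


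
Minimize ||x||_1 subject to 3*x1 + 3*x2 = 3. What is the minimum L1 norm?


Axis intercepts:
  x1 = 1, x2 = 0: L1 = 1
  x1 = 0, x2 = 1: L1 = 1
x* = (1, 0)
||x*||_1 = 1.

1


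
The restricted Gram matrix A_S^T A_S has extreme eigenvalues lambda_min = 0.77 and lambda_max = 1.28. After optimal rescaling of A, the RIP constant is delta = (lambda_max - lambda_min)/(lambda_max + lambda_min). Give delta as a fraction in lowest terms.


lambda_max - lambda_min = 1.28 - 0.77 = 0.51.
lambda_max + lambda_min = 1.28 + 0.77 = 2.05.
delta = 0.51/2.05 = 51/205.

51/205


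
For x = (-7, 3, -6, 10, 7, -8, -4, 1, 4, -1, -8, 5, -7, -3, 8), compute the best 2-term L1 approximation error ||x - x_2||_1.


Sorted |x_i| descending: [10, 8, 8, 8, 7, 7, 7, 6, 5, 4, 4, 3, 3, 1, 1]
Keep top 2: [10, 8]
Tail entries: [8, 8, 7, 7, 7, 6, 5, 4, 4, 3, 3, 1, 1]
L1 error = sum of tail = 64.

64


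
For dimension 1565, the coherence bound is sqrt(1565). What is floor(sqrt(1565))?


39^2 = 1521 <= 1565 < 1600 = 40^2, so 39 <= sqrt(1565) < 40.
floor(sqrt(1565)) = 39.

39


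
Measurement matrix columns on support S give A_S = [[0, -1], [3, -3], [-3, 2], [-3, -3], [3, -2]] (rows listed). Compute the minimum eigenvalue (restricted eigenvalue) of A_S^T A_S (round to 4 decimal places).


A_S^T A_S = [[36, -12], [-12, 27]].
trace = 63.
det = 828.
disc = trace^2 - 4*det = 3969 - 4*828 = 657.
sqrt(657) ≈ 25.632011.
lam_min = (63 - sqrt(657))/2 ≈ (63 - 25.632011)/2 = 18.6839945 ≈ 18.6840.

18.6840


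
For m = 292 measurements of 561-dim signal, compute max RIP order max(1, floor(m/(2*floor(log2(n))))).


floor(log2(561)) = 9.
2*9 = 18.
m/(2*floor(log2(n))) = 292/18 ≈ 16.2222.
floor = 16.
k = max(1, 16) = 16.

16


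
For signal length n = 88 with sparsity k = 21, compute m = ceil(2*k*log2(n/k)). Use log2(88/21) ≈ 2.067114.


log2(n/k) = log2(88/21) ≈ 2.067114.
2*k*log2(n/k) ≈ 2*21*2.067114 = 86.818788.
m = ceil(86.818788) = 87.

87


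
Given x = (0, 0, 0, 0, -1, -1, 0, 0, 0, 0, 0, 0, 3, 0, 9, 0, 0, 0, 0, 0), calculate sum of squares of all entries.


Non-zero entries: [(4, -1), (5, -1), (12, 3), (14, 9)]
Squares: [1, 1, 9, 81]
||x||_2^2 = sum = 92.

92


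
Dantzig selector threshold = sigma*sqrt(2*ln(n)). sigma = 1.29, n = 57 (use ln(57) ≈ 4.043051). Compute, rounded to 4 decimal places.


ln(57) ≈ 4.043051.
2*ln(n) ≈ 8.086102.
sqrt(2*ln(n)) ≈ sqrt(8.086102) ≈ 2.843607.
threshold ≈ 1.29*2.843607 = 3.66825303 ≈ 3.6683.

3.6683


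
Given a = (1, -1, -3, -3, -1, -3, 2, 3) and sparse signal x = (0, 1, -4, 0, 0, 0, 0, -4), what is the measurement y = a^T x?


Non-zero terms: ['-1*1', '-3*-4', '3*-4']
Products: [-1, 12, -12]
y = sum = -1.

-1


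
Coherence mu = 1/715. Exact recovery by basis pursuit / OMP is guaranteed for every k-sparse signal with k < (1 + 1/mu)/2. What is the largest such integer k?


1/mu = 715.
1 + 1/mu = 716.
(1 + 1/mu)/2 = 358 is an integer and the inequality is strict, so k_max = 358 - 1 = 357.

357


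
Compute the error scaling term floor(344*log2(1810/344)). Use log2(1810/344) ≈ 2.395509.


log2(n/k) = log2(1810/344) ≈ 2.395509.
k*log2(n/k) ≈ 344*2.395509 = 824.055096.
floor(824.055096) = 824.

824


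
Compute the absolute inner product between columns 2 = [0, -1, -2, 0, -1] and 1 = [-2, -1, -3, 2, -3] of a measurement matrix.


Inner product: 0*-2 + -1*-1 + -2*-3 + 0*2 + -1*-3
Products: [0, 1, 6, 0, 3]
Sum = 10.
|dot| = 10.

10


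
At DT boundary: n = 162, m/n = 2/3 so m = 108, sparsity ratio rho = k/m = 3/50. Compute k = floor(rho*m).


m = 2/3*162 = 108.
rho = 3/50.
rho*m = 3/50*108 = 6.48.
k = floor(6.48) = 6.

6


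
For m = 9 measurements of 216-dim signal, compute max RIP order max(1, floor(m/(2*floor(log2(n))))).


floor(log2(216)) = 7.
2*7 = 14.
m/(2*floor(log2(n))) = 9/14 ≈ 0.6429.
floor = 0.
k = max(1, 0) = 1.

1


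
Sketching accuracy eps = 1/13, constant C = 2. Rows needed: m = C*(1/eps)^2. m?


1/eps = 13.
(1/eps)^2 = 169.
m = 2*169 = 338.

338


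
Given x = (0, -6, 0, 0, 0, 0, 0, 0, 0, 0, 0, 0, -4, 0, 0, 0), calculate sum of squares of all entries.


Non-zero entries: [(1, -6), (12, -4)]
Squares: [36, 16]
||x||_2^2 = sum = 52.

52


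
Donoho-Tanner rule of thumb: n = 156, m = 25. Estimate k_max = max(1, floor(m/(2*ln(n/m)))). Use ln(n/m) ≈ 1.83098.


n/m = 156/25.
ln(n/m) ≈ 1.83098.
2*ln(n/m) ≈ 3.66196.
m/(2*ln(n/m)) ≈ 25/3.66196 ≈ 6.8269.
floor = 6.
k_max = max(1, 6) = 6.

6


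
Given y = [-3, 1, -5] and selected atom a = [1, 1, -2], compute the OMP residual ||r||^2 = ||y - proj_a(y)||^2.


a^T a = 6.
a^T y = 8.
coeff = 8/6 = 4/3.
||r||^2 = 73/3.

73/3


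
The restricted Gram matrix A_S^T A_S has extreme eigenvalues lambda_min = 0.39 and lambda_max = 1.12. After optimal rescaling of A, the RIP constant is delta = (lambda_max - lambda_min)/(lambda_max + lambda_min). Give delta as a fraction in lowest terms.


lambda_max - lambda_min = 1.12 - 0.39 = 0.73.
lambda_max + lambda_min = 1.12 + 0.39 = 1.51.
delta = 0.73/1.51 = 73/151.

73/151


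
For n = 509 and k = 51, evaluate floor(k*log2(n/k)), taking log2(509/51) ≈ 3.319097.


log2(n/k) = log2(509/51) ≈ 3.319097.
k*log2(n/k) ≈ 51*3.319097 = 169.273947.
floor(169.273947) = 169.

169


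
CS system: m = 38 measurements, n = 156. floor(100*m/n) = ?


100*m/n = 100*38/156 ≈ 24.359.
floor = 24.

24


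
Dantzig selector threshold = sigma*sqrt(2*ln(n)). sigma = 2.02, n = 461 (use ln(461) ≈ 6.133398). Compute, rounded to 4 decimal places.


ln(461) ≈ 6.133398.
2*ln(n) ≈ 12.266796.
sqrt(2*ln(n)) ≈ sqrt(12.266796) ≈ 3.502399.
threshold ≈ 2.02*3.502399 = 7.07484598 ≈ 7.0748.

7.0748


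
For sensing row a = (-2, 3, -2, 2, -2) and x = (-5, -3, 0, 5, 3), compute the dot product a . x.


Non-zero terms: ['-2*-5', '3*-3', '2*5', '-2*3']
Products: [10, -9, 10, -6]
y = sum = 5.

5


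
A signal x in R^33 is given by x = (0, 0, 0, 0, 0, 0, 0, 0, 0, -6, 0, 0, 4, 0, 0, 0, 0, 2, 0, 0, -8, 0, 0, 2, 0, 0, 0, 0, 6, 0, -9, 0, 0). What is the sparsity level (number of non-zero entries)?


Non-zero positions: [9, 12, 17, 20, 23, 28, 30].
Sparsity = 7.

7


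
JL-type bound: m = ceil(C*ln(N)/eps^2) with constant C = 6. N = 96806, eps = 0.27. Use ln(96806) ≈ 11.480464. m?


ln(96806) ≈ 11.480464.
eps^2 = 0.27^2 = 0.0729.
C*ln(N)/eps^2 ≈ 6*11.480464/0.0729 ≈ 944.8942.
m = ceil(944.8942) = 945.

945


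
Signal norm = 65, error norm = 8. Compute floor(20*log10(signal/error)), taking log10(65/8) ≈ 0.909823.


||x||/||e|| = 65/8.
log10(65/8) ≈ 0.909823.
20*log10(||x||/||e||) ≈ 20*0.909823 = 18.19646.
floor(18.19646) = 18.

18


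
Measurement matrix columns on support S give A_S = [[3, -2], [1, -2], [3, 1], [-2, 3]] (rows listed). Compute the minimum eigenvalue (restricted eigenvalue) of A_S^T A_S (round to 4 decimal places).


A_S^T A_S = [[23, -11], [-11, 18]].
trace = 41.
det = 293.
disc = trace^2 - 4*det = 1681 - 4*293 = 509.
sqrt(509) ≈ 22.561028.
lam_min = (41 - sqrt(509))/2 ≈ (41 - 22.561028)/2 = 9.219486 ≈ 9.2195.

9.2195


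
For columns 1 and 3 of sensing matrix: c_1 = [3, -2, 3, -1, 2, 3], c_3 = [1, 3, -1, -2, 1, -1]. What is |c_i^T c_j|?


Inner product: 3*1 + -2*3 + 3*-1 + -1*-2 + 2*1 + 3*-1
Products: [3, -6, -3, 2, 2, -3]
Sum = -5.
|dot| = 5.

5


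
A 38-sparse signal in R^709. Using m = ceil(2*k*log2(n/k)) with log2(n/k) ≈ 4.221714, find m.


log2(n/k) = log2(709/38) ≈ 4.221714.
2*k*log2(n/k) ≈ 2*38*4.221714 = 320.850264.
m = ceil(320.850264) = 321.

321


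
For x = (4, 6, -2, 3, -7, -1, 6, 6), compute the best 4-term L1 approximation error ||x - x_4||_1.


Sorted |x_i| descending: [7, 6, 6, 6, 4, 3, 2, 1]
Keep top 4: [7, 6, 6, 6]
Tail entries: [4, 3, 2, 1]
L1 error = sum of tail = 10.

10


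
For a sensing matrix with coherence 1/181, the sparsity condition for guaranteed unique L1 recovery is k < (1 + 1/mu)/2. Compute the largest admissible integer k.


1/mu = 181.
1 + 1/mu = 182.
(1 + 1/mu)/2 = 91 is an integer and the inequality is strict, so k_max = 91 - 1 = 90.

90


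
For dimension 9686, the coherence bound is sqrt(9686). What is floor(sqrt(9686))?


98^2 = 9604 <= 9686 < 9801 = 99^2, so 98 <= sqrt(9686) < 99.
floor(sqrt(9686)) = 98.

98


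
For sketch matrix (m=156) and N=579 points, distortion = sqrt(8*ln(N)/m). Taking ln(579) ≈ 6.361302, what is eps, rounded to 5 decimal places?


ln(579) ≈ 6.361302.
8*ln(N)/m ≈ 8*6.361302/156 ≈ 0.32622062.
eps = sqrt(0.32622062) ≈ 0.5711573 ≈ 0.57116.

0.57116
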